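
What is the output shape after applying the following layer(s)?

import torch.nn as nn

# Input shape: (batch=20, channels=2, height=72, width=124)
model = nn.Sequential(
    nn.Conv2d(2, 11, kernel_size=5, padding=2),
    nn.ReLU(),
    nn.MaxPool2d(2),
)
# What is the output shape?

Input shape: (20, 2, 72, 124)
  -> after Conv2d: (20, 11, 72, 124)
  -> after ReLU: (20, 11, 72, 124)
Output shape: (20, 11, 36, 62)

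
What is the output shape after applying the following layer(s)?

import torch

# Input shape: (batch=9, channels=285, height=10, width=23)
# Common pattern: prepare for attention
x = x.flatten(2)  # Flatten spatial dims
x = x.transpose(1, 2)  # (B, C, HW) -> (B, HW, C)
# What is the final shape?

Input shape: (9, 285, 10, 23)
  -> after flatten(2): (9, 285, 230)
Output shape: (9, 230, 285)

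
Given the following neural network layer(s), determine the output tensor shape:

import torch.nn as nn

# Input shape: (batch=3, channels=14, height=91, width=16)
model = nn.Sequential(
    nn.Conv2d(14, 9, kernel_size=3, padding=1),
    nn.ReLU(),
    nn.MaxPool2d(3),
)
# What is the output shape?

Input shape: (3, 14, 91, 16)
  -> after Conv2d: (3, 9, 91, 16)
  -> after ReLU: (3, 9, 91, 16)
Output shape: (3, 9, 30, 5)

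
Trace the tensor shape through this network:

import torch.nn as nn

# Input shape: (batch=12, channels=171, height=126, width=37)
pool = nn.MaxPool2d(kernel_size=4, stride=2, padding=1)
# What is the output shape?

Input shape: (12, 171, 126, 37)
Output shape: (12, 171, 63, 18)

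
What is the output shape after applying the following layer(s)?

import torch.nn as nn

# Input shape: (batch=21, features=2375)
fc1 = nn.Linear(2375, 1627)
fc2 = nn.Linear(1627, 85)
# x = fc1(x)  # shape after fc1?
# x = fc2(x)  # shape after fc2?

Input shape: (21, 2375)
  -> after fc1: (21, 1627)
Output shape: (21, 85)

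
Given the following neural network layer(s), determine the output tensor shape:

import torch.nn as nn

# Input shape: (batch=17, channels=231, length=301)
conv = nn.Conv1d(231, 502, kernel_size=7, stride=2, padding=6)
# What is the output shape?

Input shape: (17, 231, 301)
Output shape: (17, 502, 154)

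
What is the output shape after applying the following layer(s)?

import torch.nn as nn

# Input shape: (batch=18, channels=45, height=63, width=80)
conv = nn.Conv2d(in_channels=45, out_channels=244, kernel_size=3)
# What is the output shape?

Input shape: (18, 45, 63, 80)
Output shape: (18, 244, 61, 78)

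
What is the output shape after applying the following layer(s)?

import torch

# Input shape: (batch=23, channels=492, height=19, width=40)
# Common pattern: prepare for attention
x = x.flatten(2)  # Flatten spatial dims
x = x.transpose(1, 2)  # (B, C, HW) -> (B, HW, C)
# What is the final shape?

Input shape: (23, 492, 19, 40)
  -> after flatten(2): (23, 492, 760)
Output shape: (23, 760, 492)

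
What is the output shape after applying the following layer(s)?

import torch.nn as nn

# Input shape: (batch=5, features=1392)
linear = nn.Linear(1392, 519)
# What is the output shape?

Input shape: (5, 1392)
Output shape: (5, 519)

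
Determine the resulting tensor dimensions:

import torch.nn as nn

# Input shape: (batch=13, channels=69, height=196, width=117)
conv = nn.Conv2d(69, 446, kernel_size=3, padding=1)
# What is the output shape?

Input shape: (13, 69, 196, 117)
Output shape: (13, 446, 196, 117)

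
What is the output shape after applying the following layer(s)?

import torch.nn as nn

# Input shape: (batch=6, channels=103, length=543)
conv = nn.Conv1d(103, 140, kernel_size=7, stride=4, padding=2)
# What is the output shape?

Input shape: (6, 103, 543)
Output shape: (6, 140, 136)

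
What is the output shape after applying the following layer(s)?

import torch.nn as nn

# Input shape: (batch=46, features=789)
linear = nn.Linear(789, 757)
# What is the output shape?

Input shape: (46, 789)
Output shape: (46, 757)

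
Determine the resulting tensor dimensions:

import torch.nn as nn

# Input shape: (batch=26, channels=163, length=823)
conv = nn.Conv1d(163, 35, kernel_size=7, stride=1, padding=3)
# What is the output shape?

Input shape: (26, 163, 823)
Output shape: (26, 35, 823)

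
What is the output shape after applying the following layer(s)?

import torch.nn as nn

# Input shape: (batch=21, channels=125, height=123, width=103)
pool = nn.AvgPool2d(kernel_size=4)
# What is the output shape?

Input shape: (21, 125, 123, 103)
Output shape: (21, 125, 30, 25)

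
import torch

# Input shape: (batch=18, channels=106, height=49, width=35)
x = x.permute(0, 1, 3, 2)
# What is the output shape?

Input shape: (18, 106, 49, 35)
Output shape: (18, 106, 35, 49)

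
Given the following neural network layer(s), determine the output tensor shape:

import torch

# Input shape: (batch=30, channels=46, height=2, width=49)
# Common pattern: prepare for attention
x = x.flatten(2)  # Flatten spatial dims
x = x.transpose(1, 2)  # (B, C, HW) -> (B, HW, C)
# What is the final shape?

Input shape: (30, 46, 2, 49)
  -> after flatten(2): (30, 46, 98)
Output shape: (30, 98, 46)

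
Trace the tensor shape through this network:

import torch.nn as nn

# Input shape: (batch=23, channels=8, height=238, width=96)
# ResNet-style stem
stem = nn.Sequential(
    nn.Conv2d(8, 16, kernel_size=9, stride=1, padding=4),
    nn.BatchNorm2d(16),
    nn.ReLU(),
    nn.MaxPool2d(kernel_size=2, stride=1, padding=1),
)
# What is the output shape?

Input shape: (23, 8, 238, 96)
  -> after Conv2d 9x9 stride=1: (23, 16, 238, 96)
Output shape: (23, 16, 239, 97)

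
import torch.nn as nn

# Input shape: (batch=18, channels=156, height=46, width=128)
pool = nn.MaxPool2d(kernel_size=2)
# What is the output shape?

Input shape: (18, 156, 46, 128)
Output shape: (18, 156, 23, 64)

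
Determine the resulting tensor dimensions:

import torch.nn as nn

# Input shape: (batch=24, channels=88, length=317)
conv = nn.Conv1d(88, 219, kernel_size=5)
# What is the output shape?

Input shape: (24, 88, 317)
Output shape: (24, 219, 313)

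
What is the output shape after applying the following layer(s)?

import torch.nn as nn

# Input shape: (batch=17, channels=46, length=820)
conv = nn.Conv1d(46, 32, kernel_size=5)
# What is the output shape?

Input shape: (17, 46, 820)
Output shape: (17, 32, 816)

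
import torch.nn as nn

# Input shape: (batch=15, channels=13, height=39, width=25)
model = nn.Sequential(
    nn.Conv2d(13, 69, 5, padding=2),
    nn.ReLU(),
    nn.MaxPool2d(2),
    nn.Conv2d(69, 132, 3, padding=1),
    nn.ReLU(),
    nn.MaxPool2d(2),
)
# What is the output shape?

Input shape: (15, 13, 39, 25)
  -> after first Conv2d: (15, 69, 39, 25)
  -> after first MaxPool2d: (15, 69, 19, 12)
  -> after second Conv2d: (15, 132, 19, 12)
Output shape: (15, 132, 9, 6)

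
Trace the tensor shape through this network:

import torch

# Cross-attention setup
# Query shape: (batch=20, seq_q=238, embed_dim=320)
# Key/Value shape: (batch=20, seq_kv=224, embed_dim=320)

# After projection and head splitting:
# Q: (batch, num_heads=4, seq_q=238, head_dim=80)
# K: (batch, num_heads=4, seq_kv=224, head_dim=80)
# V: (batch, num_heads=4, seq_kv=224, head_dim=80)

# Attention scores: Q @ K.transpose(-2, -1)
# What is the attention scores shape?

Input shape: (20, 238, 320)
Output shape: (20, 4, 238, 224)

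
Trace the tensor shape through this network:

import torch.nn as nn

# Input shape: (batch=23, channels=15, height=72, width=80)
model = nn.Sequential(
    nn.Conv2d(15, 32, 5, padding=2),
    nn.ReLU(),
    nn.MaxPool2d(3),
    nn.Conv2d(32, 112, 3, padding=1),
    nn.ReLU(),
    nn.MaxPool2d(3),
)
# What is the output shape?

Input shape: (23, 15, 72, 80)
  -> after first Conv2d: (23, 32, 72, 80)
  -> after first MaxPool2d: (23, 32, 24, 26)
  -> after second Conv2d: (23, 112, 24, 26)
Output shape: (23, 112, 8, 8)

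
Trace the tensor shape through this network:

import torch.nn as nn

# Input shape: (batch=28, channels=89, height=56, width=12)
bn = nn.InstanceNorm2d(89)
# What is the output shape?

Input shape: (28, 89, 56, 12)
Output shape: (28, 89, 56, 12)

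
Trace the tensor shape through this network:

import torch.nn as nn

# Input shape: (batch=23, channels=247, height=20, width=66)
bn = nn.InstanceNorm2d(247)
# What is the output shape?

Input shape: (23, 247, 20, 66)
Output shape: (23, 247, 20, 66)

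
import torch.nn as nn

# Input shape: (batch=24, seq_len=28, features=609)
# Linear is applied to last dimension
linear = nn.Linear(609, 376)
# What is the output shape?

Input shape: (24, 28, 609)
Output shape: (24, 28, 376)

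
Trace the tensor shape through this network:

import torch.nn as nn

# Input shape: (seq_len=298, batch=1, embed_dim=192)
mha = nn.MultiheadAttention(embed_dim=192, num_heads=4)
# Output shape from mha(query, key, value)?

Input shape: (298, 1, 192)
Output shape: (298, 1, 192)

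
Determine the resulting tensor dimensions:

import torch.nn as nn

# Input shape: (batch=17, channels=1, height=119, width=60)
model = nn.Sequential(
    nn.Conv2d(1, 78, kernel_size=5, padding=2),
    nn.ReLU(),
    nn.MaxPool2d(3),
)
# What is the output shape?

Input shape: (17, 1, 119, 60)
  -> after Conv2d: (17, 78, 119, 60)
  -> after ReLU: (17, 78, 119, 60)
Output shape: (17, 78, 39, 20)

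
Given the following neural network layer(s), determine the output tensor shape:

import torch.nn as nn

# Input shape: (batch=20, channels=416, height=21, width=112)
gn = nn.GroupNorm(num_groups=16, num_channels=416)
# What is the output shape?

Input shape: (20, 416, 21, 112)
Output shape: (20, 416, 21, 112)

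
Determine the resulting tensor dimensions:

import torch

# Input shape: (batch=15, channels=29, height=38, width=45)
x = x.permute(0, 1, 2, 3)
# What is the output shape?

Input shape: (15, 29, 38, 45)
Output shape: (15, 29, 38, 45)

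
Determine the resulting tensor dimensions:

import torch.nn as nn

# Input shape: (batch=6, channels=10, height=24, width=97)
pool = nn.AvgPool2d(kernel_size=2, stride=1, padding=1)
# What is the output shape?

Input shape: (6, 10, 24, 97)
Output shape: (6, 10, 25, 98)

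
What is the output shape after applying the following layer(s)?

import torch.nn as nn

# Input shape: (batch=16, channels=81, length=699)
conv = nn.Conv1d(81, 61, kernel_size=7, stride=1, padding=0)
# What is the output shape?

Input shape: (16, 81, 699)
Output shape: (16, 61, 693)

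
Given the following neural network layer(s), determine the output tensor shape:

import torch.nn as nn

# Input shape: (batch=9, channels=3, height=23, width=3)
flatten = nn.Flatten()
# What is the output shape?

Input shape: (9, 3, 23, 3)
Output shape: (9, 207)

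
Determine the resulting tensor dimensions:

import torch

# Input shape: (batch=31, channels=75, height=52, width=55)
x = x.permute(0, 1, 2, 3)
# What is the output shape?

Input shape: (31, 75, 52, 55)
Output shape: (31, 75, 52, 55)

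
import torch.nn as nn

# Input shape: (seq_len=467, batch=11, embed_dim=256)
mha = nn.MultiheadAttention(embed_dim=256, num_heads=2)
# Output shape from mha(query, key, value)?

Input shape: (467, 11, 256)
Output shape: (467, 11, 256)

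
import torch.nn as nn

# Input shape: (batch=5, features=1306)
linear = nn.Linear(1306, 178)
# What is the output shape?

Input shape: (5, 1306)
Output shape: (5, 178)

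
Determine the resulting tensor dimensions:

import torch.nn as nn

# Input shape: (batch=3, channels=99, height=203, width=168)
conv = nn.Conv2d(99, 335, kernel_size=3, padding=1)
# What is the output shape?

Input shape: (3, 99, 203, 168)
Output shape: (3, 335, 203, 168)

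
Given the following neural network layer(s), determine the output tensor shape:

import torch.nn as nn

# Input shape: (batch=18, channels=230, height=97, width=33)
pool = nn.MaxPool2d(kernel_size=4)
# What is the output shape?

Input shape: (18, 230, 97, 33)
Output shape: (18, 230, 24, 8)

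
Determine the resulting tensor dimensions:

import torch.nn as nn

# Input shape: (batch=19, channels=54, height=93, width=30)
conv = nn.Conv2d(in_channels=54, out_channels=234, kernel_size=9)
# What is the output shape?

Input shape: (19, 54, 93, 30)
Output shape: (19, 234, 85, 22)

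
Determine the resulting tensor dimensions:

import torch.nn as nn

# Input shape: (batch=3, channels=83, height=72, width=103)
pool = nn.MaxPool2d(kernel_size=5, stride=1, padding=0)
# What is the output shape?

Input shape: (3, 83, 72, 103)
Output shape: (3, 83, 68, 99)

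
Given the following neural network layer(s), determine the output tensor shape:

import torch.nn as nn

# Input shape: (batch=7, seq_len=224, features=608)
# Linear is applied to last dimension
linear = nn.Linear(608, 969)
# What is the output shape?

Input shape: (7, 224, 608)
Output shape: (7, 224, 969)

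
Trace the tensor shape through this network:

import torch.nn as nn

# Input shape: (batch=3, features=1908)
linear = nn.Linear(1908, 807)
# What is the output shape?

Input shape: (3, 1908)
Output shape: (3, 807)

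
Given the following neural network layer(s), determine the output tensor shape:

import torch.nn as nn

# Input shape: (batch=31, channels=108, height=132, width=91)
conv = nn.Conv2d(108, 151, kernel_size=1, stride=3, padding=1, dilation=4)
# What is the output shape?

Input shape: (31, 108, 132, 91)
Output shape: (31, 151, 45, 31)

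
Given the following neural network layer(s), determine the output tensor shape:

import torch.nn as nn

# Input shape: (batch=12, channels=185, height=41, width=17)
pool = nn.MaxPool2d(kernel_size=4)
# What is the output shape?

Input shape: (12, 185, 41, 17)
Output shape: (12, 185, 10, 4)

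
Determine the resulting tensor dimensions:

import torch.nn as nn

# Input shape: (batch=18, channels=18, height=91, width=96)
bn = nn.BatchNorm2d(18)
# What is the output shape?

Input shape: (18, 18, 91, 96)
Output shape: (18, 18, 91, 96)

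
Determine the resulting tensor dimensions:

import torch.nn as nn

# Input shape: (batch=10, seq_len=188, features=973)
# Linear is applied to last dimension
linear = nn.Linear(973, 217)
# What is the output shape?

Input shape: (10, 188, 973)
Output shape: (10, 188, 217)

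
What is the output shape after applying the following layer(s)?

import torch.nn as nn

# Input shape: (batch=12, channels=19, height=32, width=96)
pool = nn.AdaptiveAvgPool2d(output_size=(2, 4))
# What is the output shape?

Input shape: (12, 19, 32, 96)
Output shape: (12, 19, 2, 4)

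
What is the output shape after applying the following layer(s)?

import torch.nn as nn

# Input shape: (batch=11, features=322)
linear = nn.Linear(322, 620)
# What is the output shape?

Input shape: (11, 322)
Output shape: (11, 620)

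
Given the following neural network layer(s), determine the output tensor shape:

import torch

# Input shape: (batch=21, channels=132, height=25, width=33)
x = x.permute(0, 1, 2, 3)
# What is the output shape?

Input shape: (21, 132, 25, 33)
Output shape: (21, 132, 25, 33)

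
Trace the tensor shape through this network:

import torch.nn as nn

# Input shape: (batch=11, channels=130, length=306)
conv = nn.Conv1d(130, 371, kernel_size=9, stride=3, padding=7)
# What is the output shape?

Input shape: (11, 130, 306)
Output shape: (11, 371, 104)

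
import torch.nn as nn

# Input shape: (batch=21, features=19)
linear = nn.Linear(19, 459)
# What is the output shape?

Input shape: (21, 19)
Output shape: (21, 459)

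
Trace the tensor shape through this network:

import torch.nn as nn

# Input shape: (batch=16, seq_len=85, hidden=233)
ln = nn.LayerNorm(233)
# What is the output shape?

Input shape: (16, 85, 233)
Output shape: (16, 85, 233)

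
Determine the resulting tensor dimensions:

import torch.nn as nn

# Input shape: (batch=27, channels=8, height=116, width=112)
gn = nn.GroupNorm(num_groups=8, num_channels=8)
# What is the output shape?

Input shape: (27, 8, 116, 112)
Output shape: (27, 8, 116, 112)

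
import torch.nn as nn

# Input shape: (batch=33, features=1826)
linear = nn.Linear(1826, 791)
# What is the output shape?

Input shape: (33, 1826)
Output shape: (33, 791)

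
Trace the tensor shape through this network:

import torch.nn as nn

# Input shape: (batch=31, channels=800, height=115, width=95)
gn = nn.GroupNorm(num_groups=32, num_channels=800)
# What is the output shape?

Input shape: (31, 800, 115, 95)
Output shape: (31, 800, 115, 95)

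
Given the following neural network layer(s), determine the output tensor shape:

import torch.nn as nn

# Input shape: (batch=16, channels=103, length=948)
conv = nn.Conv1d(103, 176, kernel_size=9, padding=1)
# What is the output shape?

Input shape: (16, 103, 948)
Output shape: (16, 176, 942)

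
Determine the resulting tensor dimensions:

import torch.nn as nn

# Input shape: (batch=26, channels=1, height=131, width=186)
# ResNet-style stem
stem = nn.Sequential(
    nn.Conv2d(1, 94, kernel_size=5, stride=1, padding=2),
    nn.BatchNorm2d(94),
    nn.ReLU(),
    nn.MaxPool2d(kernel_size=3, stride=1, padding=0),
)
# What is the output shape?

Input shape: (26, 1, 131, 186)
  -> after Conv2d 5x5 stride=1: (26, 94, 131, 186)
Output shape: (26, 94, 129, 184)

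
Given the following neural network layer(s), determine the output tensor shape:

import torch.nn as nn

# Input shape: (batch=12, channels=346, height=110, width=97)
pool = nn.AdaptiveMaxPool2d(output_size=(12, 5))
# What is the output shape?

Input shape: (12, 346, 110, 97)
Output shape: (12, 346, 12, 5)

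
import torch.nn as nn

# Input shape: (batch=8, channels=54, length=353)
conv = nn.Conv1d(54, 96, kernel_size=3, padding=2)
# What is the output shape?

Input shape: (8, 54, 353)
Output shape: (8, 96, 355)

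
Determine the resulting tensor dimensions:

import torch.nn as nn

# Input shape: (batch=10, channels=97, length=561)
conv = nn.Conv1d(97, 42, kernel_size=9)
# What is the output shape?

Input shape: (10, 97, 561)
Output shape: (10, 42, 553)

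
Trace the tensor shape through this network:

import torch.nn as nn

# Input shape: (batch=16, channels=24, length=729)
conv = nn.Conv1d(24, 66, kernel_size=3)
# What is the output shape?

Input shape: (16, 24, 729)
Output shape: (16, 66, 727)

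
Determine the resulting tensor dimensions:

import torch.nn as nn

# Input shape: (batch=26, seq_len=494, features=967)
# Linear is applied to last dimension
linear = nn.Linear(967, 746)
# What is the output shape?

Input shape: (26, 494, 967)
Output shape: (26, 494, 746)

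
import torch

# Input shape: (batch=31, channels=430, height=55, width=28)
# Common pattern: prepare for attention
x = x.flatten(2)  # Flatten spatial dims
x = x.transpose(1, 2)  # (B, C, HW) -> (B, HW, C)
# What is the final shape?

Input shape: (31, 430, 55, 28)
  -> after flatten(2): (31, 430, 1540)
Output shape: (31, 1540, 430)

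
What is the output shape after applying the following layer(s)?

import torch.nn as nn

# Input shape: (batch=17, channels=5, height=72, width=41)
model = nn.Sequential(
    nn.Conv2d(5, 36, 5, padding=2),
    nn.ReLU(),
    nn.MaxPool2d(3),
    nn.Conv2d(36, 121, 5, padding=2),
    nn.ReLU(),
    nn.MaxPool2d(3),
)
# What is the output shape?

Input shape: (17, 5, 72, 41)
  -> after first Conv2d: (17, 36, 72, 41)
  -> after first MaxPool2d: (17, 36, 24, 13)
  -> after second Conv2d: (17, 121, 24, 13)
Output shape: (17, 121, 8, 4)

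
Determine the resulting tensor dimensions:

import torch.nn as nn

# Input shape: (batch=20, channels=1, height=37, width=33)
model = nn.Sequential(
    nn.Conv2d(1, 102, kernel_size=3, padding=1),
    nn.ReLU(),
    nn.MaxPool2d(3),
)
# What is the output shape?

Input shape: (20, 1, 37, 33)
  -> after Conv2d: (20, 102, 37, 33)
  -> after ReLU: (20, 102, 37, 33)
Output shape: (20, 102, 12, 11)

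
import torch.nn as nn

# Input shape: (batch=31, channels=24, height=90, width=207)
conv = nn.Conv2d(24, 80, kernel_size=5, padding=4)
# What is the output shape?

Input shape: (31, 24, 90, 207)
Output shape: (31, 80, 94, 211)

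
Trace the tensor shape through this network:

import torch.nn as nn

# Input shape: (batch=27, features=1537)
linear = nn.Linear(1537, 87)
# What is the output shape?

Input shape: (27, 1537)
Output shape: (27, 87)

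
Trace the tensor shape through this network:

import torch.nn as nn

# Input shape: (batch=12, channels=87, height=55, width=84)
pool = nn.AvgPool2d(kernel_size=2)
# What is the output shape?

Input shape: (12, 87, 55, 84)
Output shape: (12, 87, 27, 42)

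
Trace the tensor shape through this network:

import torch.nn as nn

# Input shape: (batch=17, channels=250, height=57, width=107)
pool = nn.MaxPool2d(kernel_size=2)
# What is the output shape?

Input shape: (17, 250, 57, 107)
Output shape: (17, 250, 28, 53)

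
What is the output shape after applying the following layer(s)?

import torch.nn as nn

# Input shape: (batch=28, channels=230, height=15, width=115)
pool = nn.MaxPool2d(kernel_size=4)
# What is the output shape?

Input shape: (28, 230, 15, 115)
Output shape: (28, 230, 3, 28)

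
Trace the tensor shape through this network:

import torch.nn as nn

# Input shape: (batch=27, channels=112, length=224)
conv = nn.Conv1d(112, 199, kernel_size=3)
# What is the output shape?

Input shape: (27, 112, 224)
Output shape: (27, 199, 222)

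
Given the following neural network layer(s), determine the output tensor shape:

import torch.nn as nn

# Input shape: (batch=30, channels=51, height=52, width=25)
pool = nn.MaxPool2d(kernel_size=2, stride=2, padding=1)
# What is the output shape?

Input shape: (30, 51, 52, 25)
Output shape: (30, 51, 27, 13)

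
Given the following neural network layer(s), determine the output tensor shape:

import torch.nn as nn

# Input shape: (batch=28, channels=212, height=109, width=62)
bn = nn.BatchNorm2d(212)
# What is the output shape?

Input shape: (28, 212, 109, 62)
Output shape: (28, 212, 109, 62)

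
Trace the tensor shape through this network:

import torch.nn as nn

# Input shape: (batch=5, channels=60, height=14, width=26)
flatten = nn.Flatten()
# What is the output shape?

Input shape: (5, 60, 14, 26)
Output shape: (5, 21840)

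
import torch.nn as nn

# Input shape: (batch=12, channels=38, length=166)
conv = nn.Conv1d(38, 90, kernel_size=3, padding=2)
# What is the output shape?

Input shape: (12, 38, 166)
Output shape: (12, 90, 168)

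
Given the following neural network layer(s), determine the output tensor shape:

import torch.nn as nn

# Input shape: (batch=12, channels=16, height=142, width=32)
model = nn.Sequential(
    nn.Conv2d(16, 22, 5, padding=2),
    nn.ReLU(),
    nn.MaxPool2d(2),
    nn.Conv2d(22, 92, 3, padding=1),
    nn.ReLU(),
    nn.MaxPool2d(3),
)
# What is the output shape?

Input shape: (12, 16, 142, 32)
  -> after first Conv2d: (12, 22, 142, 32)
  -> after first MaxPool2d: (12, 22, 71, 16)
  -> after second Conv2d: (12, 92, 71, 16)
Output shape: (12, 92, 23, 5)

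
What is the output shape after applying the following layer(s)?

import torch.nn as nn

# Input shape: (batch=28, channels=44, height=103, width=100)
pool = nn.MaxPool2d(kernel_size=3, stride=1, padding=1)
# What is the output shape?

Input shape: (28, 44, 103, 100)
Output shape: (28, 44, 103, 100)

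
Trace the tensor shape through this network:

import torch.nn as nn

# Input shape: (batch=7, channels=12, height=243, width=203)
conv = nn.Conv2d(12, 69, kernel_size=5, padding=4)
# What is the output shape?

Input shape: (7, 12, 243, 203)
Output shape: (7, 69, 247, 207)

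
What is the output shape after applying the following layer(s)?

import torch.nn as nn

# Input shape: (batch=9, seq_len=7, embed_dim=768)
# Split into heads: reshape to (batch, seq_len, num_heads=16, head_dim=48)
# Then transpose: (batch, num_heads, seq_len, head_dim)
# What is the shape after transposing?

Input shape: (9, 7, 768)
  -> after reshape: (9, 7, 16, 48)
Output shape: (9, 16, 7, 48)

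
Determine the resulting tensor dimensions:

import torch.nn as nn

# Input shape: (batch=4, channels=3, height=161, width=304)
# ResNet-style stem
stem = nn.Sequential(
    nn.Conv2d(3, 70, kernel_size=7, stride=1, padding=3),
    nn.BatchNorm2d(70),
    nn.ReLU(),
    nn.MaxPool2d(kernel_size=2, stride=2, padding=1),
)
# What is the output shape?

Input shape: (4, 3, 161, 304)
  -> after Conv2d 7x7 stride=1: (4, 70, 161, 304)
Output shape: (4, 70, 81, 153)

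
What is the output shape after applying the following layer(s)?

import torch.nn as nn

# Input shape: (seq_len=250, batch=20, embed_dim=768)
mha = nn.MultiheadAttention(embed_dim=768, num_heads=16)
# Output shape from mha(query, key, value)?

Input shape: (250, 20, 768)
Output shape: (250, 20, 768)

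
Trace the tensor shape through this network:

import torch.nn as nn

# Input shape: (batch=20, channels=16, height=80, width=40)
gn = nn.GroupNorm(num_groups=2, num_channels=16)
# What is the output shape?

Input shape: (20, 16, 80, 40)
Output shape: (20, 16, 80, 40)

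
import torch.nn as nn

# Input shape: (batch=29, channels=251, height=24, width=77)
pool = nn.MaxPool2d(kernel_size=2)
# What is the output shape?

Input shape: (29, 251, 24, 77)
Output shape: (29, 251, 12, 38)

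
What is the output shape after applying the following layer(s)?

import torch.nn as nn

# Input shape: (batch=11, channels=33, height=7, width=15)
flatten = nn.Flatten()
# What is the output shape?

Input shape: (11, 33, 7, 15)
Output shape: (11, 3465)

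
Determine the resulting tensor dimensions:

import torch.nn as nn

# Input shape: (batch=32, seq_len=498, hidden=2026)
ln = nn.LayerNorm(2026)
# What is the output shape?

Input shape: (32, 498, 2026)
Output shape: (32, 498, 2026)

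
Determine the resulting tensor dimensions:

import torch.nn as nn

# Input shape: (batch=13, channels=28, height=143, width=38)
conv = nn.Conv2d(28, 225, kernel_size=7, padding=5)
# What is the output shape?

Input shape: (13, 28, 143, 38)
Output shape: (13, 225, 147, 42)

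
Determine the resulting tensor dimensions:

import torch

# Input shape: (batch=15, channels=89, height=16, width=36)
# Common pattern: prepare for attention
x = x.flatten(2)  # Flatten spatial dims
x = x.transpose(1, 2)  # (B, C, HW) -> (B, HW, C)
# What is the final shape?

Input shape: (15, 89, 16, 36)
  -> after flatten(2): (15, 89, 576)
Output shape: (15, 576, 89)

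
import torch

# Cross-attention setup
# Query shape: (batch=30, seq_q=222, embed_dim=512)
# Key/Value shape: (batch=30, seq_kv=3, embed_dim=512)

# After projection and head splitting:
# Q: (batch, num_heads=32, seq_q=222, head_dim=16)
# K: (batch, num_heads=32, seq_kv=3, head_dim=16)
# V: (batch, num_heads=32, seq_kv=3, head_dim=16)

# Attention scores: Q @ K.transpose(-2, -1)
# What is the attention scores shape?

Input shape: (30, 222, 512)
Output shape: (30, 32, 222, 3)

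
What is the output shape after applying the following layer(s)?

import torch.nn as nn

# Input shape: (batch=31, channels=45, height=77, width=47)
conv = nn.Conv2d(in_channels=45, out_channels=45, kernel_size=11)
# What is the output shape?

Input shape: (31, 45, 77, 47)
Output shape: (31, 45, 67, 37)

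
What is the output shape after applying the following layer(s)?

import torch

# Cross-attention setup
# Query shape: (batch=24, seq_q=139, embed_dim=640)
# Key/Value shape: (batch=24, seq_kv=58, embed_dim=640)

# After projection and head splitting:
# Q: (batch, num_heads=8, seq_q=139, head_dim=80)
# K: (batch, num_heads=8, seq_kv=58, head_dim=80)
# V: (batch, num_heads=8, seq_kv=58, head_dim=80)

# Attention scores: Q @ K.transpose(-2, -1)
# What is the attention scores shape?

Input shape: (24, 139, 640)
Output shape: (24, 8, 139, 58)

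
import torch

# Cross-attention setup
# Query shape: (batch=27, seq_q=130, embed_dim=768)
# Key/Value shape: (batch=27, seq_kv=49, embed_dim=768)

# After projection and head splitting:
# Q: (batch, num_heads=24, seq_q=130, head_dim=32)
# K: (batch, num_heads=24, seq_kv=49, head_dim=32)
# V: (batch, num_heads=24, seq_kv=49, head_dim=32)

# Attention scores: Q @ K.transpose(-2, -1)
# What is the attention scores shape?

Input shape: (27, 130, 768)
Output shape: (27, 24, 130, 49)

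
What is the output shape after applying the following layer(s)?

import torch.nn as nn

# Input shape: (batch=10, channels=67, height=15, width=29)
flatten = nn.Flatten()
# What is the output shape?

Input shape: (10, 67, 15, 29)
Output shape: (10, 29145)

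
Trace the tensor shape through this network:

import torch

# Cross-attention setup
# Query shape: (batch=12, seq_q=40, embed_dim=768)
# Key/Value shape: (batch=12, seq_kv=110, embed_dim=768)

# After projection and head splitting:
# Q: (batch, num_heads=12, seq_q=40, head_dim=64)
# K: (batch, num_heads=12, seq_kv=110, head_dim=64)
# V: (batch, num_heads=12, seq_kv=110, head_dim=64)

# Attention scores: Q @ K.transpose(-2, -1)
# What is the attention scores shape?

Input shape: (12, 40, 768)
Output shape: (12, 12, 40, 110)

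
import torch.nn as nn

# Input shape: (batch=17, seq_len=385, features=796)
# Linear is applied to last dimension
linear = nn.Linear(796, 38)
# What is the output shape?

Input shape: (17, 385, 796)
Output shape: (17, 385, 38)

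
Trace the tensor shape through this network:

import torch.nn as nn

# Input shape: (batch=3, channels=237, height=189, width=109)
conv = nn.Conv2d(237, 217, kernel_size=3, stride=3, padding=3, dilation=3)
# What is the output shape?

Input shape: (3, 237, 189, 109)
Output shape: (3, 217, 63, 37)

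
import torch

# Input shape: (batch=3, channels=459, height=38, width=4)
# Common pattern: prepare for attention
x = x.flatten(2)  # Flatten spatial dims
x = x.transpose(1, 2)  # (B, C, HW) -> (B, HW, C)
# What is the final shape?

Input shape: (3, 459, 38, 4)
  -> after flatten(2): (3, 459, 152)
Output shape: (3, 152, 459)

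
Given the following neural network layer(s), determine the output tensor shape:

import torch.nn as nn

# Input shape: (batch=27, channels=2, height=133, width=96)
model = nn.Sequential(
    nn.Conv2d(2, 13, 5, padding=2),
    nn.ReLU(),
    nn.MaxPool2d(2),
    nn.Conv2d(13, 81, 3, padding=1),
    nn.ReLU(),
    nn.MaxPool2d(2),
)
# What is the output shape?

Input shape: (27, 2, 133, 96)
  -> after first Conv2d: (27, 13, 133, 96)
  -> after first MaxPool2d: (27, 13, 66, 48)
  -> after second Conv2d: (27, 81, 66, 48)
Output shape: (27, 81, 33, 24)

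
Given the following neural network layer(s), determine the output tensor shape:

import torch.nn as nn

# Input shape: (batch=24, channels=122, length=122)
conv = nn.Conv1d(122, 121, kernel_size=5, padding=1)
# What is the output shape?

Input shape: (24, 122, 122)
Output shape: (24, 121, 120)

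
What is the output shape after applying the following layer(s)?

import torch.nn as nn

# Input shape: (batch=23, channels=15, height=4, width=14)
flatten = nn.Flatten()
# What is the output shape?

Input shape: (23, 15, 4, 14)
Output shape: (23, 840)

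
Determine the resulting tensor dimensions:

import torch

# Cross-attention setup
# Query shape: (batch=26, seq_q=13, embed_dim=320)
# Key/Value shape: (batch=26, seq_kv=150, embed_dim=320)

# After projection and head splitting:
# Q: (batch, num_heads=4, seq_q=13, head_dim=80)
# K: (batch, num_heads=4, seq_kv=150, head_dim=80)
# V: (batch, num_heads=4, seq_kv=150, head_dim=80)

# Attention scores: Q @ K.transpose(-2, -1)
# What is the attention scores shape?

Input shape: (26, 13, 320)
Output shape: (26, 4, 13, 150)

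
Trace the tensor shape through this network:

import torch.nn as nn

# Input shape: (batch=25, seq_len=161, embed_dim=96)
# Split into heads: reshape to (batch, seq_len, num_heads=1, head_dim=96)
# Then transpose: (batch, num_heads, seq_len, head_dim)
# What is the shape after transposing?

Input shape: (25, 161, 96)
  -> after reshape: (25, 161, 1, 96)
Output shape: (25, 1, 161, 96)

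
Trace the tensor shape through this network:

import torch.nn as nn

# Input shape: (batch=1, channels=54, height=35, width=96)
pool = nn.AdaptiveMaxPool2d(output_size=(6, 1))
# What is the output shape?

Input shape: (1, 54, 35, 96)
Output shape: (1, 54, 6, 1)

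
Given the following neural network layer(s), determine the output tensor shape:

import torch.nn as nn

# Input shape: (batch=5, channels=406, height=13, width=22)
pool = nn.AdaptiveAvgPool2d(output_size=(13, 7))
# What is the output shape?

Input shape: (5, 406, 13, 22)
Output shape: (5, 406, 13, 7)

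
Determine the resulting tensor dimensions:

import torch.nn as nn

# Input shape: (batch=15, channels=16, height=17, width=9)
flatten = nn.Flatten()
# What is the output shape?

Input shape: (15, 16, 17, 9)
Output shape: (15, 2448)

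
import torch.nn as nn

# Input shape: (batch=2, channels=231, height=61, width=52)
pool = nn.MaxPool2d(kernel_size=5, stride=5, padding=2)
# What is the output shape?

Input shape: (2, 231, 61, 52)
Output shape: (2, 231, 13, 11)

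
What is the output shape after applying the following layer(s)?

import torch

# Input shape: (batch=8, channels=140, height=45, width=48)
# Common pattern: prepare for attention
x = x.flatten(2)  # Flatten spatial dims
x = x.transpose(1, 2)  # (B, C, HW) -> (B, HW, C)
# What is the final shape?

Input shape: (8, 140, 45, 48)
  -> after flatten(2): (8, 140, 2160)
Output shape: (8, 2160, 140)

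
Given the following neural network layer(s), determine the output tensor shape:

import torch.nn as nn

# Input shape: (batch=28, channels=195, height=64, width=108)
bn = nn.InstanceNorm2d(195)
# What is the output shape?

Input shape: (28, 195, 64, 108)
Output shape: (28, 195, 64, 108)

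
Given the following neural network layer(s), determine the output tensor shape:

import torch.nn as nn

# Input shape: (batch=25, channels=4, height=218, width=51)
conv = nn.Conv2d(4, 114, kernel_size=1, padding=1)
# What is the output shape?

Input shape: (25, 4, 218, 51)
Output shape: (25, 114, 220, 53)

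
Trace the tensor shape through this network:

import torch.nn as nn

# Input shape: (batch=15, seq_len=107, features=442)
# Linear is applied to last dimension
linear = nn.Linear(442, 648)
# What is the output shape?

Input shape: (15, 107, 442)
Output shape: (15, 107, 648)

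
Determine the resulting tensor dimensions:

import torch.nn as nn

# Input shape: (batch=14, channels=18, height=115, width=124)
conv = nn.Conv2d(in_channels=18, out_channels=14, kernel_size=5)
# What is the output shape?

Input shape: (14, 18, 115, 124)
Output shape: (14, 14, 111, 120)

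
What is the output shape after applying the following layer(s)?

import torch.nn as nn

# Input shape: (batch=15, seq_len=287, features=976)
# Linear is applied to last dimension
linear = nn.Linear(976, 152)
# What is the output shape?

Input shape: (15, 287, 976)
Output shape: (15, 287, 152)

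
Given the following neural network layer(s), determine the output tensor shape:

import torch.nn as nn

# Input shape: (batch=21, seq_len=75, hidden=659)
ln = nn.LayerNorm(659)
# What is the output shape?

Input shape: (21, 75, 659)
Output shape: (21, 75, 659)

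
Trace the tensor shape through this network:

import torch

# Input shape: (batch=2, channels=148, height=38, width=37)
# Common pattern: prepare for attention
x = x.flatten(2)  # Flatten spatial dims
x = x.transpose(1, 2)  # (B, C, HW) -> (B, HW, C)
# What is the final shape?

Input shape: (2, 148, 38, 37)
  -> after flatten(2): (2, 148, 1406)
Output shape: (2, 1406, 148)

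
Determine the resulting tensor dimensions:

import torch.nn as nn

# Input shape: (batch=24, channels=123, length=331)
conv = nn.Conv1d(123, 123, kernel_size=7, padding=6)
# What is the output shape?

Input shape: (24, 123, 331)
Output shape: (24, 123, 337)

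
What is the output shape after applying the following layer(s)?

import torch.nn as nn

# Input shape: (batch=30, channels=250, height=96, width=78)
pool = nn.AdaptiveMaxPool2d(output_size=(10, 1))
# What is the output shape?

Input shape: (30, 250, 96, 78)
Output shape: (30, 250, 10, 1)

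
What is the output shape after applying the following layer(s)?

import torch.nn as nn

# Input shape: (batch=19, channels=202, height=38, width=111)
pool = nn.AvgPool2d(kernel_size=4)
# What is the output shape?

Input shape: (19, 202, 38, 111)
Output shape: (19, 202, 9, 27)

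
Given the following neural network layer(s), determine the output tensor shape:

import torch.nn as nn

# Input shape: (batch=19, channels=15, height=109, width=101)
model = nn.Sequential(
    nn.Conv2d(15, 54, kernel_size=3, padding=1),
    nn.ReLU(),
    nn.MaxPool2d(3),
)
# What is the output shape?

Input shape: (19, 15, 109, 101)
  -> after Conv2d: (19, 54, 109, 101)
  -> after ReLU: (19, 54, 109, 101)
Output shape: (19, 54, 36, 33)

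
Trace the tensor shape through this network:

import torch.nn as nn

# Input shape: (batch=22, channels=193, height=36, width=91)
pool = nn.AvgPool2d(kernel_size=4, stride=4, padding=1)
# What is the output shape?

Input shape: (22, 193, 36, 91)
Output shape: (22, 193, 9, 23)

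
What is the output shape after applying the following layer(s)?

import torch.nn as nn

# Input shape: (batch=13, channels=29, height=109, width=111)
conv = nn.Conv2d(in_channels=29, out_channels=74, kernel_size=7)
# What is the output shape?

Input shape: (13, 29, 109, 111)
Output shape: (13, 74, 103, 105)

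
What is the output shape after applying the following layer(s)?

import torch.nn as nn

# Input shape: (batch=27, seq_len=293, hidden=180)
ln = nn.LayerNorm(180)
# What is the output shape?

Input shape: (27, 293, 180)
Output shape: (27, 293, 180)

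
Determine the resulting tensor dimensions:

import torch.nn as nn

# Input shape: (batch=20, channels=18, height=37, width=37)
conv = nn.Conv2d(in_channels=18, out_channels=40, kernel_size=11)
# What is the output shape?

Input shape: (20, 18, 37, 37)
Output shape: (20, 40, 27, 27)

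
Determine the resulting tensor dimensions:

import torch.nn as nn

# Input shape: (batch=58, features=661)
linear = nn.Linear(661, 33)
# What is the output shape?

Input shape: (58, 661)
Output shape: (58, 33)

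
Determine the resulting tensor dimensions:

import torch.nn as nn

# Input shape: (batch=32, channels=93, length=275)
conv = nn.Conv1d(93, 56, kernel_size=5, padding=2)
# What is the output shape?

Input shape: (32, 93, 275)
Output shape: (32, 56, 275)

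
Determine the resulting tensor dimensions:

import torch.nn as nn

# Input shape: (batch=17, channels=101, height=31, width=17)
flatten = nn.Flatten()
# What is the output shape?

Input shape: (17, 101, 31, 17)
Output shape: (17, 53227)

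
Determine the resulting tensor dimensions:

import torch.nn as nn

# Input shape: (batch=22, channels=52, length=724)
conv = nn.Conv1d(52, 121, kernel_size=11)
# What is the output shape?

Input shape: (22, 52, 724)
Output shape: (22, 121, 714)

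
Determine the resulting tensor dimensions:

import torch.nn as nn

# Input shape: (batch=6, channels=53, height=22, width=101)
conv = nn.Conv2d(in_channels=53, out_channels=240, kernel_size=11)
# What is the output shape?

Input shape: (6, 53, 22, 101)
Output shape: (6, 240, 12, 91)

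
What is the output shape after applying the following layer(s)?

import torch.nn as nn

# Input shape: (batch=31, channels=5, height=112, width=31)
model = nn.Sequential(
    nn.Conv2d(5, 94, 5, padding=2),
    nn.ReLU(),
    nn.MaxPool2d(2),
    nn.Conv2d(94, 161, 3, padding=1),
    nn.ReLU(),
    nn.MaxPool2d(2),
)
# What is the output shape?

Input shape: (31, 5, 112, 31)
  -> after first Conv2d: (31, 94, 112, 31)
  -> after first MaxPool2d: (31, 94, 56, 15)
  -> after second Conv2d: (31, 161, 56, 15)
Output shape: (31, 161, 28, 7)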